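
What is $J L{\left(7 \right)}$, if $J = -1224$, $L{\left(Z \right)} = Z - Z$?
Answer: $0$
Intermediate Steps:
$L{\left(Z \right)} = 0$
$J L{\left(7 \right)} = \left(-1224\right) 0 = 0$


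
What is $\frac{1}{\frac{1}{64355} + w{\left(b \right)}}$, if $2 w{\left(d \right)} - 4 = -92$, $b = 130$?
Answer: $- \frac{64355}{2831619} \approx -0.022727$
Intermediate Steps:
$w{\left(d \right)} = -44$ ($w{\left(d \right)} = 2 + \frac{1}{2} \left(-92\right) = 2 - 46 = -44$)
$\frac{1}{\frac{1}{64355} + w{\left(b \right)}} = \frac{1}{\frac{1}{64355} - 44} = \frac{1}{- \frac{2831619}{64355}} = - \frac{64355}{2831619}$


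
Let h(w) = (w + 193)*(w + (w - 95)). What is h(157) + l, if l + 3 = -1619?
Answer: 75028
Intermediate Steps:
l = -1622 (l = -3 - 1619 = -1622)
h(w) = (-95 + 2*w)*(193 + w) (h(w) = (193 + w)*(w + (-95 + w)) = (193 + w)*(-95 + 2*w) = (-95 + 2*w)*(193 + w))
h(157) + l = (-18335 + 2*157**2 + 291*157) - 1622 = (-18335 + 2*24649 + 45687) - 1622 = (-18335 + 49298 + 45687) - 1622 = 76650 - 1622 = 75028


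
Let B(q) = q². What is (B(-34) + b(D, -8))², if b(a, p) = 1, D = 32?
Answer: 1338649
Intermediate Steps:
(B(-34) + b(D, -8))² = ((-34)² + 1)² = (1156 + 1)² = 1157² = 1338649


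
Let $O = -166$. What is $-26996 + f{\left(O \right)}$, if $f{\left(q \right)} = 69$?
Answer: $-26927$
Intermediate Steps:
$-26996 + f{\left(O \right)} = -26996 + 69 = -26927$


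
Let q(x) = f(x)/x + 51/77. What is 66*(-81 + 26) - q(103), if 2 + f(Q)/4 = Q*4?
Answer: -28921063/7931 ≈ -3646.6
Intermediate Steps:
f(Q) = -8 + 16*Q (f(Q) = -8 + 4*(Q*4) = -8 + 4*(4*Q) = -8 + 16*Q)
q(x) = 51/77 + (-8 + 16*x)/x (q(x) = (-8 + 16*x)/x + 51/77 = 51/77 + (-8 + 16*x)/x)
66*(-81 + 26) - q(103) = 66*(-81 + 26) - (1283/77 - 8/103) = 66*(-55) - (1283/77 - 8*1/103) = -3630 - (1283/77 - 8/103) = -3630 - 1*131533/7931 = -3630 - 131533/7931 = -28921063/7931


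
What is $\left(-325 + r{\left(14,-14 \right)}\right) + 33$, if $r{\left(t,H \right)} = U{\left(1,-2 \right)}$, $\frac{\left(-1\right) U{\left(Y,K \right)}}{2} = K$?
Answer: $-288$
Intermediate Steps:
$U{\left(Y,K \right)} = - 2 K$
$r{\left(t,H \right)} = 4$ ($r{\left(t,H \right)} = \left(-2\right) \left(-2\right) = 4$)
$\left(-325 + r{\left(14,-14 \right)}\right) + 33 = \left(-325 + 4\right) + 33 = -321 + 33 = -288$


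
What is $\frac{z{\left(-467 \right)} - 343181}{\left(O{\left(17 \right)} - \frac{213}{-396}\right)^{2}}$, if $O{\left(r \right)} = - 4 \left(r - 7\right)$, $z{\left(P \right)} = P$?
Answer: $- \frac{5987722752}{27133681} \approx -220.67$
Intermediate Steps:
$O{\left(r \right)} = 28 - 4 r$ ($O{\left(r \right)} = - 4 \left(-7 + r\right) = 28 - 4 r$)
$\frac{z{\left(-467 \right)} - 343181}{\left(O{\left(17 \right)} - \frac{213}{-396}\right)^{2}} = \frac{-467 - 343181}{\left(\left(28 - 68\right) - \frac{213}{-396}\right)^{2}} = \frac{-467 - 343181}{\left(\left(28 - 68\right) - - \frac{71}{132}\right)^{2}} = - \frac{343648}{\left(-40 + \frac{71}{132}\right)^{2}} = - \frac{343648}{\left(- \frac{5209}{132}\right)^{2}} = - \frac{343648}{\frac{27133681}{17424}} = \left(-343648\right) \frac{17424}{27133681} = - \frac{5987722752}{27133681}$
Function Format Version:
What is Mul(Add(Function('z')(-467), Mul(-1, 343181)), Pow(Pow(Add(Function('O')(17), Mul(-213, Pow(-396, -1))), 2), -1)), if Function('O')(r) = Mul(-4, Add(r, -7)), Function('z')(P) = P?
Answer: Rational(-5987722752, 27133681) ≈ -220.67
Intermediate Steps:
Function('O')(r) = Add(28, Mul(-4, r)) (Function('O')(r) = Mul(-4, Add(-7, r)) = Add(28, Mul(-4, r)))
Mul(Add(Function('z')(-467), Mul(-1, 343181)), Pow(Pow(Add(Function('O')(17), Mul(-213, Pow(-396, -1))), 2), -1)) = Mul(Add(-467, Mul(-1, 343181)), Pow(Pow(Add(Add(28, Mul(-4, 17)), Mul(-213, Pow(-396, -1))), 2), -1)) = Mul(Add(-467, -343181), Pow(Pow(Add(Add(28, -68), Mul(-213, Rational(-1, 396))), 2), -1)) = Mul(-343648, Pow(Pow(Add(-40, Rational(71, 132)), 2), -1)) = Mul(-343648, Pow(Pow(Rational(-5209, 132), 2), -1)) = Mul(-343648, Pow(Rational(27133681, 17424), -1)) = Mul(-343648, Rational(17424, 27133681)) = Rational(-5987722752, 27133681)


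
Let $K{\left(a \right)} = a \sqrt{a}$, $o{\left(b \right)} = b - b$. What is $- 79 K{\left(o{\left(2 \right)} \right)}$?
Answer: $0$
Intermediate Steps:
$o{\left(b \right)} = 0$
$K{\left(a \right)} = a^{\frac{3}{2}}$
$- 79 K{\left(o{\left(2 \right)} \right)} = - 79 \cdot 0^{\frac{3}{2}} = \left(-79\right) 0 = 0$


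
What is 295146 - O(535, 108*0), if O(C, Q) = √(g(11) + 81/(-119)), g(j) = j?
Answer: 295146 - 2*√36533/119 ≈ 2.9514e+5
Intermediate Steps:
O(C, Q) = 2*√36533/119 (O(C, Q) = √(11 + 81/(-119)) = √(11 + 81*(-1/119)) = √(11 - 81/119) = √(1228/119) = 2*√36533/119)
295146 - O(535, 108*0) = 295146 - 2*√36533/119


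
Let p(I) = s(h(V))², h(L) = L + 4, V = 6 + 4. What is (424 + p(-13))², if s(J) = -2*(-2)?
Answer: 193600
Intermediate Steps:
V = 10
h(L) = 4 + L
s(J) = 4
p(I) = 16 (p(I) = 4² = 16)
(424 + p(-13))² = (424 + 16)² = 440² = 193600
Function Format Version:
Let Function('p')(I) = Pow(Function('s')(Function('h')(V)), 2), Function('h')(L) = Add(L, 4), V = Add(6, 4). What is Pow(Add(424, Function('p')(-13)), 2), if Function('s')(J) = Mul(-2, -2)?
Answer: 193600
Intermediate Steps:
V = 10
Function('h')(L) = Add(4, L)
Function('s')(J) = 4
Function('p')(I) = 16 (Function('p')(I) = Pow(4, 2) = 16)
Pow(Add(424, Function('p')(-13)), 2) = Pow(Add(424, 16), 2) = Pow(440, 2) = 193600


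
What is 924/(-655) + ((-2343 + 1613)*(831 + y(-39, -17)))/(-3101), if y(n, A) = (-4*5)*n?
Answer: 767434326/2031155 ≈ 377.83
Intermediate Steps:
y(n, A) = -20*n
924/(-655) + ((-2343 + 1613)*(831 + y(-39, -17)))/(-3101) = 924/(-655) + ((-2343 + 1613)*(831 - 20*(-39)))/(-3101) = 924*(-1/655) - 730*(831 + 780)*(-1/3101) = -924/655 - 730*1611*(-1/3101) = -924/655 - 1176030*(-1/3101) = -924/655 + 1176030/3101 = 767434326/2031155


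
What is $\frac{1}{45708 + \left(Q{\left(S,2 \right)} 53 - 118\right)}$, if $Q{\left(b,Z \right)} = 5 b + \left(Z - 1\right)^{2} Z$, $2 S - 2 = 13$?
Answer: $\frac{2}{95367} \approx 2.0972 \cdot 10^{-5}$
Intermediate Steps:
$S = \frac{15}{2}$ ($S = 1 + \frac{1}{2} \cdot 13 = 1 + \frac{13}{2} = \frac{15}{2} \approx 7.5$)
$Q{\left(b,Z \right)} = 5 b + Z \left(-1 + Z\right)^{2}$ ($Q{\left(b,Z \right)} = 5 b + \left(-1 + Z\right)^{2} Z = 5 b + Z \left(-1 + Z\right)^{2}$)
$\frac{1}{45708 + \left(Q{\left(S,2 \right)} 53 - 118\right)} = \frac{1}{45708 - \left(118 - \left(5 \cdot \frac{15}{2} + 2 \left(-1 + 2\right)^{2}\right) 53\right)} = \frac{1}{45708 - \left(118 - \left(\frac{75}{2} + 2 \cdot 1^{2}\right) 53\right)} = \frac{1}{45708 - \left(118 - \left(\frac{75}{2} + 2 \cdot 1\right) 53\right)} = \frac{1}{45708 - \left(118 - \left(\frac{75}{2} + 2\right) 53\right)} = \frac{1}{45708 + \left(\frac{79}{2} \cdot 53 - 118\right)} = \frac{1}{45708 + \left(\frac{4187}{2} - 118\right)} = \frac{1}{45708 + \frac{3951}{2}} = \frac{1}{\frac{95367}{2}} = \frac{2}{95367}$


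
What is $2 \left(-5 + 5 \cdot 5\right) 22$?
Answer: $880$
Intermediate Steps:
$2 \left(-5 + 5 \cdot 5\right) 22 = 2 \left(-5 + 25\right) 22 = 2 \cdot 20 \cdot 22 = 40 \cdot 22 = 880$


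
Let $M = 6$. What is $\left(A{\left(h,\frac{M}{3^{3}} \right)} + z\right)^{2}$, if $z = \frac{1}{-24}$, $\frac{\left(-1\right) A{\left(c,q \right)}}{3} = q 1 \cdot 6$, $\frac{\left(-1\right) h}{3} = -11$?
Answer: $\frac{9409}{576} \approx 16.335$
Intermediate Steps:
$h = 33$ ($h = \left(-3\right) \left(-11\right) = 33$)
$A{\left(c,q \right)} = - 18 q$ ($A{\left(c,q \right)} = - 3 q 1 \cdot 6 = - 3 q 6 = - 3 \cdot 6 q = - 18 q$)
$z = - \frac{1}{24} \approx -0.041667$
$\left(A{\left(h,\frac{M}{3^{3}} \right)} + z\right)^{2} = \left(- 18 \frac{6}{3^{3}} - \frac{1}{24}\right)^{2} = \left(- 18 \cdot \frac{6}{27} - \frac{1}{24}\right)^{2} = \left(- 18 \cdot 6 \cdot \frac{1}{27} - \frac{1}{24}\right)^{2} = \left(\left(-18\right) \frac{2}{9} - \frac{1}{24}\right)^{2} = \left(-4 - \frac{1}{24}\right)^{2} = \left(- \frac{97}{24}\right)^{2} = \frac{9409}{576}$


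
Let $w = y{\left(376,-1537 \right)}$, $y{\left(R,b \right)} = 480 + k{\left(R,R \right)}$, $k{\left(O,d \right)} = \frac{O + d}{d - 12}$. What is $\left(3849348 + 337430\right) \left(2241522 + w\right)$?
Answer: $\frac{854196370223860}{91} \approx 9.3868 \cdot 10^{12}$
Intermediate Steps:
$k{\left(O,d \right)} = \frac{O + d}{-12 + d}$
$y{\left(R,b \right)} = 480 + \frac{2 R}{-12 + R}$ ($y{\left(R,b \right)} = 480 + \frac{R + R}{-12 + R} = 480 + \frac{2 R}{-12 + R}$)
$w = \frac{43868}{91}$ ($w = \frac{2 \left(-2880 + 241 \cdot 376\right)}{-12 + 376} = \frac{2 \left(-2880 + 90616\right)}{364} = 2 \cdot \frac{1}{364} \cdot 87736 = \frac{43868}{91} \approx 482.07$)
$\left(3849348 + 337430\right) \left(2241522 + w\right) = \left(3849348 + 337430\right) \left(2241522 + \frac{43868}{91}\right) = 4186778 \cdot \frac{204022370}{91} = \frac{854196370223860}{91}$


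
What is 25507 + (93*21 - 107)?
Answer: 27353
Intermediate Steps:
25507 + (93*21 - 107) = 25507 + (1953 - 107) = 25507 + 1846 = 27353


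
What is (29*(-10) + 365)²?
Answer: 5625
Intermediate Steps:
(29*(-10) + 365)² = (-290 + 365)² = 75² = 5625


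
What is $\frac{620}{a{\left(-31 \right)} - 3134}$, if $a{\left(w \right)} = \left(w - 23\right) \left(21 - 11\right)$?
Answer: $- \frac{310}{1837} \approx -0.16875$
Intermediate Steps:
$a{\left(w \right)} = -230 + 10 w$ ($a{\left(w \right)} = \left(-23 + w\right) 10 = -230 + 10 w$)
$\frac{620}{a{\left(-31 \right)} - 3134} = \frac{620}{\left(-230 + 10 \left(-31\right)\right) - 3134} = \frac{620}{\left(-230 - 310\right) - 3134} = \frac{620}{-540 - 3134} = \frac{620}{-3674} = 620 \left(- \frac{1}{3674}\right) = - \frac{310}{1837}$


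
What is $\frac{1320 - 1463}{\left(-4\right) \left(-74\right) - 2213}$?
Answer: $\frac{143}{1917} \approx 0.074596$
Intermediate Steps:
$\frac{1320 - 1463}{\left(-4\right) \left(-74\right) - 2213} = - \frac{143}{296 - 2213} = - \frac{143}{-1917} = \left(-143\right) \left(- \frac{1}{1917}\right) = \frac{143}{1917}$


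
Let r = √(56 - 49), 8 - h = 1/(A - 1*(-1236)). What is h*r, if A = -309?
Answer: 7415*√7/927 ≈ 21.163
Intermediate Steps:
h = 7415/927 (h = 8 - 1/(-309 - 1*(-1236)) = 8 - 1/(-309 + 1236) = 8 - 1/927 = 7415/927 ≈ 7.9989)
r = √7 ≈ 2.6458
h*r = 7415*√7/927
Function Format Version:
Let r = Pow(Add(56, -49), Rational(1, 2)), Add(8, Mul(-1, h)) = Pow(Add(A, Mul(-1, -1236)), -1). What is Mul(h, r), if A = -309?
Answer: Mul(Rational(7415, 927), Pow(7, Rational(1, 2))) ≈ 21.163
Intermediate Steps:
h = Rational(7415, 927) (h = Add(8, Mul(-1, Pow(Add(-309, Mul(-1, -1236)), -1))) = Add(8, Mul(-1, Pow(Add(-309, 1236), -1))) = Add(8, Mul(-1, Pow(927, -1))) = Add(8, Mul(-1, Rational(1, 927))) = Add(8, Rational(-1, 927)) = Rational(7415, 927) ≈ 7.9989)
r = Pow(7, Rational(1, 2)) ≈ 2.6458
Mul(h, r) = Mul(Rational(7415, 927), Pow(7, Rational(1, 2)))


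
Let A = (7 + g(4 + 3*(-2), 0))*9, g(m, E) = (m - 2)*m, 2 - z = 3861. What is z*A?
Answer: -520965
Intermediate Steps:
z = -3859 (z = 2 - 1*3861 = 2 - 3861 = -3859)
g(m, E) = m*(-2 + m) (g(m, E) = (-2 + m)*m = m*(-2 + m))
A = 135 (A = (7 + (4 + 3*(-2))*(-2 + (4 + 3*(-2))))*9 = (7 + (4 - 6)*(-2 + (4 - 6)))*9 = (7 - 2*(-2 - 2))*9 = (7 - 2*(-4))*9 = (7 + 8)*9 = 15*9 = 135)
z*A = -3859*135 = -520965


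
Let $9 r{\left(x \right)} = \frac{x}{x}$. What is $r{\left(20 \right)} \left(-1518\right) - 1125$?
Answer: $- \frac{3881}{3} \approx -1293.7$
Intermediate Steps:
$r{\left(x \right)} = \frac{1}{9}$ ($r{\left(x \right)} = \frac{x \frac{1}{x}}{9} = \frac{1}{9} \cdot 1 = \frac{1}{9}$)
$r{\left(20 \right)} \left(-1518\right) - 1125 = \frac{1}{9} \left(-1518\right) - 1125 = - \frac{506}{3} - 1125 = - \frac{3881}{3}$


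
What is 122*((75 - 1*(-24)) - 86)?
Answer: 1586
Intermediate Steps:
122*((75 - 1*(-24)) - 86) = 122*((75 + 24) - 86) = 122*(99 - 86) = 122*13 = 1586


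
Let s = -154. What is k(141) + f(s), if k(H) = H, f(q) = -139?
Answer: 2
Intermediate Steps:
k(141) + f(s) = 141 - 139 = 2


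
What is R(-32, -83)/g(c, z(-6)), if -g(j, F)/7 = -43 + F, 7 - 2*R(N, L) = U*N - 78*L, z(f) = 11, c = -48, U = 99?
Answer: -3299/448 ≈ -7.3638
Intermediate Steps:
R(N, L) = 7/2 + 39*L - 99*N/2 (R(N, L) = 7/2 - (99*N - 78*L)/2 = 7/2 - (-78*L + 99*N)/2 = 7/2 + (39*L - 99*N/2) = 7/2 + 39*L - 99*N/2)
g(j, F) = 301 - 7*F (g(j, F) = -7*(-43 + F) = 301 - 7*F)
R(-32, -83)/g(c, z(-6)) = (7/2 + 39*(-83) - 99/2*(-32))/(301 - 7*11) = (7/2 - 3237 + 1584)/(301 - 77) = -3299/2/224 = -3299/2*1/224 = -3299/448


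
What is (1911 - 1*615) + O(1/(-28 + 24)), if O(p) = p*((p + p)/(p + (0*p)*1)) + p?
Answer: 5181/4 ≈ 1295.3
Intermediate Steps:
O(p) = 3*p (O(p) = p*((2*p)/(p + 0*1)) + p = p*((2*p)/(p + 0)) + p = p*((2*p)/p) + p = p*2 + p = 2*p + p = 3*p)
(1911 - 1*615) + O(1/(-28 + 24)) = (1911 - 1*615) + 3/(-28 + 24) = (1911 - 615) + 3/(-4) = 1296 + 3*(-1/4) = 1296 - 3/4 = 5181/4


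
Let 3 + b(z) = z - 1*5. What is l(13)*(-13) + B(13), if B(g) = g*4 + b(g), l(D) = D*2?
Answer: -281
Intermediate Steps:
l(D) = 2*D
b(z) = -8 + z (b(z) = -3 + (z - 1*5) = -3 + (z - 5) = -3 + (-5 + z) = -8 + z)
B(g) = -8 + 5*g (B(g) = g*4 + (-8 + g) = 4*g + (-8 + g) = -8 + 5*g)
l(13)*(-13) + B(13) = (2*13)*(-13) + (-8 + 5*13) = 26*(-13) + (-8 + 65) = -338 + 57 = -281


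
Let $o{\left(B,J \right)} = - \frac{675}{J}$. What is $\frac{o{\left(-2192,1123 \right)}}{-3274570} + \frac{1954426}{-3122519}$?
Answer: $- \frac{1437418184595707}{2296514121595018} \approx -0.62591$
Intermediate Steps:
$\frac{o{\left(-2192,1123 \right)}}{-3274570} + \frac{1954426}{-3122519} = \frac{\left(-675\right) \frac{1}{1123}}{-3274570} + \frac{1954426}{-3122519} = \left(-675\right) \frac{1}{1123} \left(- \frac{1}{3274570}\right) + 1954426 \left(- \frac{1}{3122519}\right) = \left(- \frac{675}{1123}\right) \left(- \frac{1}{3274570}\right) - \frac{1954426}{3122519} = \frac{135}{735468422} - \frac{1954426}{3122519} = - \frac{1437418184595707}{2296514121595018}$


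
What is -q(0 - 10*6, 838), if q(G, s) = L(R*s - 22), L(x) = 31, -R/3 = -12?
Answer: -31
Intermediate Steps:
R = 36 (R = -3*(-12) = 36)
q(G, s) = 31
-q(0 - 10*6, 838) = -1*31 = -31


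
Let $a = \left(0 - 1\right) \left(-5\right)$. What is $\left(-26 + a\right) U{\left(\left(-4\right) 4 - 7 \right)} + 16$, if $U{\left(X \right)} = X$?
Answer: $499$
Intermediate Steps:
$a = 5$ ($a = \left(-1\right) \left(-5\right) = 5$)
$\left(-26 + a\right) U{\left(\left(-4\right) 4 - 7 \right)} + 16 = \left(-26 + 5\right) \left(\left(-4\right) 4 - 7\right) + 16 = - 21 \left(-16 - 7\right) + 16 = \left(-21\right) \left(-23\right) + 16 = 483 + 16 = 499$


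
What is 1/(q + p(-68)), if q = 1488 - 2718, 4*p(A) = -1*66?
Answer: -2/2493 ≈ -0.00080225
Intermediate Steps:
p(A) = -33/2 (p(A) = (-1*66)/4 = (¼)*(-66) = -33/2)
q = -1230
1/(q + p(-68)) = 1/(-1230 - 33/2) = 1/(-2493/2) = -2/2493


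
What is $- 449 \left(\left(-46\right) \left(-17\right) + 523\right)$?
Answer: $-585945$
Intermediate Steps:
$- 449 \left(\left(-46\right) \left(-17\right) + 523\right) = - 449 \left(782 + 523\right) = \left(-449\right) 1305 = -585945$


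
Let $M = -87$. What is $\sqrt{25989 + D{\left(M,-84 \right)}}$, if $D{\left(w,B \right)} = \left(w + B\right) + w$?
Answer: $3 \sqrt{2859} \approx 160.41$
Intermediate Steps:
$D{\left(w,B \right)} = B + 2 w$ ($D{\left(w,B \right)} = \left(B + w\right) + w = B + 2 w$)
$\sqrt{25989 + D{\left(M,-84 \right)}} = \sqrt{25989 + \left(-84 + 2 \left(-87\right)\right)} = \sqrt{25989 - 258} = \sqrt{25731} = 3 \sqrt{2859}$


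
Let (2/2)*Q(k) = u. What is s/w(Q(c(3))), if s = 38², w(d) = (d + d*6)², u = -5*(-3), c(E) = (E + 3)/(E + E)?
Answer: 1444/11025 ≈ 0.13098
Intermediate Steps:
c(E) = (3 + E)/(2*E) (c(E) = (3 + E)/((2*E)) = (3 + E)*(1/(2*E)) = (3 + E)/(2*E))
u = 15
Q(k) = 15
w(d) = 49*d² (w(d) = (d + 6*d)² = (7*d)² = 49*d²)
s = 1444
s/w(Q(c(3))) = 1444/((49*15²)) = 1444/((49*225)) = 1444/11025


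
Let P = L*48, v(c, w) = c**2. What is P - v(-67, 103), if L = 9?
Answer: -4057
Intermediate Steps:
P = 432 (P = 9*48 = 432)
P - v(-67, 103) = 432 - 1*(-67)**2 = 432 - 1*4489 = 432 - 4489 = -4057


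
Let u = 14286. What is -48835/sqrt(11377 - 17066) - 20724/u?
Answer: -3454/2381 + 48835*I*sqrt(5689)/5689 ≈ -1.4507 + 647.46*I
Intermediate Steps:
-48835/sqrt(11377 - 17066) - 20724/u = -48835/sqrt(11377 - 17066) - 20724/14286 = -48835*(-I*sqrt(5689)/5689) - 20724*1/14286 = -48835*(-I*sqrt(5689)/5689) - 3454/2381 = -(-48835)*I*sqrt(5689)/5689 - 3454/2381 = 48835*I*sqrt(5689)/5689 - 3454/2381 = -3454/2381 + 48835*I*sqrt(5689)/5689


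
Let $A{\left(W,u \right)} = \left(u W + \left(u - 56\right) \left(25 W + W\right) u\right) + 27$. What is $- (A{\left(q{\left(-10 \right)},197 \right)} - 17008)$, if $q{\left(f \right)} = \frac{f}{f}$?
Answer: $-705418$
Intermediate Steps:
$q{\left(f \right)} = 1$
$A{\left(W,u \right)} = 27 + W u + 26 W u \left(-56 + u\right)$ ($A{\left(W,u \right)} = \left(W u + \left(-56 + u\right) 26 W u\right) + 27 = \left(W u + 26 W \left(-56 + u\right) u\right) + 27 = \left(W u + 26 W u \left(-56 + u\right)\right) + 27 = 27 + W u + 26 W u \left(-56 + u\right)$)
$- (A{\left(q{\left(-10 \right)},197 \right)} - 17008) = - (\left(27 - 1455 \cdot 197 + 26 \cdot 1 \cdot 197^{2}\right) - 17008) = - (\left(27 - 286635 + 26 \cdot 1 \cdot 38809\right) - 17008) = - (\left(27 - 286635 + 1009034\right) - 17008) = - (722426 - 17008) = \left(-1\right) 705418 = -705418$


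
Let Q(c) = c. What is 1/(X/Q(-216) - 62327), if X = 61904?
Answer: -27/1690567 ≈ -1.5971e-5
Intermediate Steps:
1/(X/Q(-216) - 62327) = 1/(61904/(-216) - 62327) = 1/(61904*(-1/216) - 62327) = 1/(-7738/27 - 62327) = 1/(-1690567/27) = -27/1690567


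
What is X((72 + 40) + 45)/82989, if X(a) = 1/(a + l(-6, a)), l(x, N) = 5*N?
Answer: 1/78175638 ≈ 1.2792e-8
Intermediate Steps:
X(a) = 1/(6*a) (X(a) = 1/(a + 5*a) = 1/(6*a))
X((72 + 40) + 45)/82989 = (1/(6*((72 + 40) + 45)))/82989 = (1/(6*(112 + 45)))*(1/82989) = ((⅙)/157)*(1/82989) = ((⅙)*(1/157))*(1/82989) = (1/942)*(1/82989) = 1/78175638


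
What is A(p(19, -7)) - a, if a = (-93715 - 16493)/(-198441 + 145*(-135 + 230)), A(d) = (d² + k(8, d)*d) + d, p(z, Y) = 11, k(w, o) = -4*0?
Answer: 12132852/92333 ≈ 131.40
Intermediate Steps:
k(w, o) = 0
A(d) = d + d² (A(d) = (d² + 0*d) + d = (d² + 0) + d = d² + d = d + d²)
a = 55104/92333 (a = -110208/(-198441 + 145*95) = -110208/(-198441 + 13775) = -110208/(-184666) = -110208*(-1/184666) = 55104/92333 ≈ 0.59680)
A(p(19, -7)) - a = 11*(1 + 11) - 1*55104/92333 = 11*12 - 55104/92333 = 132 - 55104/92333 = 12132852/92333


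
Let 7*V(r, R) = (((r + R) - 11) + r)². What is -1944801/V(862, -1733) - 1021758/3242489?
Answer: -44142379651023/1296995600 ≈ -34034.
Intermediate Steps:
V(r, R) = (-11 + R + 2*r)²/7 (V(r, R) = (((r + R) - 11) + r)²/7 = (((R + r) - 11) + r)²/7 = ((-11 + R + r) + r)²/7 = (-11 + R + 2*r)²/7)
-1944801/V(862, -1733) - 1021758/3242489 = -1944801*7/(-11 - 1733 + 2*862)² - 1021758/3242489 = -1944801*7/(-11 - 1733 + 1724)² - 1021758*1/3242489 = -1944801/((⅐)*(-20)²) - 1021758/3242489 = -1944801/((⅐)*400) - 1021758/3242489 = -1944801/400/7 - 1021758/3242489 = -1944801*7/400 - 1021758/3242489 = -13613607/400 - 1021758/3242489 = -44142379651023/1296995600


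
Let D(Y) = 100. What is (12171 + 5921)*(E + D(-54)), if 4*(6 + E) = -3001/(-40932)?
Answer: 69624497459/40932 ≈ 1.7010e+6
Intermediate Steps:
E = -979367/163728 (E = -6 + (-3001/(-40932))/4 = -6 + (-3001*(-1/40932))/4 = -6 + (¼)*(3001/40932) = -6 + 3001/163728 = -979367/163728 ≈ -5.9817)
(12171 + 5921)*(E + D(-54)) = (12171 + 5921)*(-979367/163728 + 100) = 18092*(15393433/163728) = 69624497459/40932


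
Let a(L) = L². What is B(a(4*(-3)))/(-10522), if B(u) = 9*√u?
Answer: -54/5261 ≈ -0.010264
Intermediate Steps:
B(a(4*(-3)))/(-10522) = (9*√((4*(-3))²))/(-10522) = (9*√((-12)²))*(-1/10522) = (9*√144)*(-1/10522) = (9*12)*(-1/10522) = 108*(-1/10522) = -54/5261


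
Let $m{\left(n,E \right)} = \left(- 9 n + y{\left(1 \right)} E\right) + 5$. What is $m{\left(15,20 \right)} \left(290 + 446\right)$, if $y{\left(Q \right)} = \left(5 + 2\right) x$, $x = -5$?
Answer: $-610880$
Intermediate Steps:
$y{\left(Q \right)} = -35$ ($y{\left(Q \right)} = \left(5 + 2\right) \left(-5\right) = 7 \left(-5\right) = -35$)
$m{\left(n,E \right)} = 5 - 35 E - 9 n$ ($m{\left(n,E \right)} = \left(- 9 n - 35 E\right) + 5 = \left(- 35 E - 9 n\right) + 5 = 5 - 35 E - 9 n$)
$m{\left(15,20 \right)} \left(290 + 446\right) = \left(5 - 700 - 135\right) \left(290 + 446\right) = \left(5 - 700 - 135\right) 736 = \left(-830\right) 736 = -610880$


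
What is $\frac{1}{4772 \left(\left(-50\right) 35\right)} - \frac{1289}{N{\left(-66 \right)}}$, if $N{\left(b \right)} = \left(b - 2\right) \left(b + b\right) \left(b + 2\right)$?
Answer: $\frac{1345483067}{599668608000} \approx 0.0022437$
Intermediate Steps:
$N{\left(b \right)} = 2 b \left(-2 + b\right) \left(2 + b\right)$ ($N{\left(b \right)} = \left(-2 + b\right) 2 b \left(2 + b\right) = 2 b \left(-2 + b\right) \left(2 + b\right)$)
$\frac{1}{4772 \left(\left(-50\right) 35\right)} - \frac{1289}{N{\left(-66 \right)}} = \frac{1}{4772 \left(\left(-50\right) 35\right)} - \frac{1289}{2 \left(-66\right) \left(-4 + \left(-66\right)^{2}\right)} = \frac{1}{4772 \left(-1750\right)} - \frac{1289}{2 \left(-66\right) \left(-4 + 4356\right)} = \frac{1}{4772} \left(- \frac{1}{1750}\right) - \frac{1289}{2 \left(-66\right) 4352} = - \frac{1}{8351000} - \frac{1289}{-574464} = - \frac{1}{8351000} - - \frac{1289}{574464} = - \frac{1}{8351000} + \frac{1289}{574464} = \frac{1345483067}{599668608000}$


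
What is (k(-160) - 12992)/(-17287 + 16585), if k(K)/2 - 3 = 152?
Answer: 6341/351 ≈ 18.066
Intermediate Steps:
k(K) = 310 (k(K) = 6 + 2*152 = 6 + 304 = 310)
(k(-160) - 12992)/(-17287 + 16585) = (310 - 12992)/(-17287 + 16585) = -12682/(-702) = -12682*(-1/702) = 6341/351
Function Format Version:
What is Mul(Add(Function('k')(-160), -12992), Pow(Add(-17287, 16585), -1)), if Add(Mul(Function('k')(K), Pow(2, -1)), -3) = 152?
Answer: Rational(6341, 351) ≈ 18.066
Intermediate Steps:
Function('k')(K) = 310 (Function('k')(K) = Add(6, Mul(2, 152)) = Add(6, 304) = 310)
Mul(Add(Function('k')(-160), -12992), Pow(Add(-17287, 16585), -1)) = Mul(Add(310, -12992), Pow(Add(-17287, 16585), -1)) = Mul(-12682, Pow(-702, -1)) = Mul(-12682, Rational(-1, 702)) = Rational(6341, 351)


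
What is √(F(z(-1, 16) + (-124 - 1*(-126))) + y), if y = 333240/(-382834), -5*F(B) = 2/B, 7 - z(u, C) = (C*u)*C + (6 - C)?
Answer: I*√2416006679805290/52639675 ≈ 0.93376*I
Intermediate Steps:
z(u, C) = 1 + C - u*C² (z(u, C) = 7 - ((C*u)*C + (6 - C)) = 7 - (u*C² + (6 - C)) = 7 - (6 - C + u*C²) = 7 + (-6 + C - u*C²) = 1 + C - u*C²)
F(B) = -2/(5*B)
y = -166620/191417 (y = 333240*(-1/382834) = -166620/191417 ≈ -0.87046)
√(F(z(-1, 16) + (-124 - 1*(-126))) + y) = √(-2/(5*((1 + 16 - 1*(-1)*16²) + (-124 - 1*(-126)))) - 166620/191417) = √(-2/(5*((1 + 16 - 1*(-1)*256) + (-124 + 126))) - 166620/191417) = √(-2/(5*((1 + 16 + 256) + 2)) - 166620/191417) = √(-2/(5*(273 + 2)) - 166620/191417) = √(-⅖/275 - 166620/191417) = √(-⅖*1/275 - 166620/191417) = √(-2/1375 - 166620/191417) = √(-229485334/263198375) = I*√2416006679805290/52639675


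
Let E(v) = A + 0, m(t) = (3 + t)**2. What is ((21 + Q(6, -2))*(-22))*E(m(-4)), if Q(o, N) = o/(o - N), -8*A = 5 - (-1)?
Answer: 2871/8 ≈ 358.88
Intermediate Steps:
A = -3/4 (A = -(5 - (-1))/8 = -(5 - 1*(-1))/8 = -(5 + 1)/8 = -1/8*6 = -3/4 ≈ -0.75000)
E(v) = -3/4 (E(v) = -3/4 + 0 = -3/4)
((21 + Q(6, -2))*(-22))*E(m(-4)) = ((21 + 6/(6 - 1*(-2)))*(-22))*(-3/4) = ((21 + 6/(6 + 2))*(-22))*(-3/4) = ((21 + 6/8)*(-22))*(-3/4) = ((21 + 6*(1/8))*(-22))*(-3/4) = ((21 + 3/4)*(-22))*(-3/4) = ((87/4)*(-22))*(-3/4) = -957/2*(-3/4) = 2871/8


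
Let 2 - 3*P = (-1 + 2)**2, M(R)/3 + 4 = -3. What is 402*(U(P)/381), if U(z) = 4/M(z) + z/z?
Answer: 2278/2667 ≈ 0.85414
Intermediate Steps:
M(R) = -21 (M(R) = -12 + 3*(-3) = -12 - 9 = -21)
P = 1/3 (P = 2/3 - (-1 + 2)**2/3 = 2/3 - 1/3*1**2 = 2/3 - 1/3*1 = 2/3 - 1/3 = 1/3 ≈ 0.33333)
U(z) = 17/21 (U(z) = 4/(-21) + z/z = 4*(-1/21) + 1 = -4/21 + 1 = 17/21)
402*(U(P)/381) = 402*((17/21)/381) = 402*((17/21)*(1/381)) = 402*(17/8001) = 2278/2667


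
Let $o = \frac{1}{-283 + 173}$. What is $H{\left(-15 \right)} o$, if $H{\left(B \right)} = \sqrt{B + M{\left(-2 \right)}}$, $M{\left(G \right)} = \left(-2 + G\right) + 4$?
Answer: $- \frac{i \sqrt{15}}{110} \approx - 0.035209 i$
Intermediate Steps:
$M{\left(G \right)} = 2 + G$
$H{\left(B \right)} = \sqrt{B}$ ($H{\left(B \right)} = \sqrt{B + \left(2 - 2\right)} = \sqrt{B + 0} = \sqrt{B}$)
$o = - \frac{1}{110}$ ($o = \frac{1}{-110} = - \frac{1}{110} \approx -0.0090909$)
$H{\left(-15 \right)} o = \sqrt{-15} \left(- \frac{1}{110}\right) = i \sqrt{15} \left(- \frac{1}{110}\right) = - \frac{i \sqrt{15}}{110}$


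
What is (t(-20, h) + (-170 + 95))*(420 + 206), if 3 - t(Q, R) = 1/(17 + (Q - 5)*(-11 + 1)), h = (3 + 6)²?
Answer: -12034850/267 ≈ -45074.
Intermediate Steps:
h = 81 (h = 9² = 81)
t(Q, R) = 3 - 1/(67 - 10*Q) (t(Q, R) = 3 - 1/(17 + (Q - 5)*(-11 + 1)) = 3 - 1/(17 + (-5 + Q)*(-10)) = 3 - 1/(17 + (50 - 10*Q)) = 3 - 1/(67 - 10*Q))
(t(-20, h) + (-170 + 95))*(420 + 206) = (10*(-20 + 3*(-20))/(-67 + 10*(-20)) + (-170 + 95))*(420 + 206) = (10*(-20 - 60)/(-67 - 200) - 75)*626 = (10*(-80)/(-267) - 75)*626 = (10*(-1/267)*(-80) - 75)*626 = (800/267 - 75)*626 = -19225/267*626 = -12034850/267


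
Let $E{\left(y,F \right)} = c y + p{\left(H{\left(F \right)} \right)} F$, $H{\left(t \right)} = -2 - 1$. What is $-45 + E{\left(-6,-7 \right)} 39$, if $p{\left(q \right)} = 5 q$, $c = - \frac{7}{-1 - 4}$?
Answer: $\frac{18612}{5} \approx 3722.4$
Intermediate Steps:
$H{\left(t \right)} = -3$
$c = \frac{7}{5}$ ($c = - \frac{7}{-5} = \left(-7\right) \left(- \frac{1}{5}\right) = \frac{7}{5} \approx 1.4$)
$E{\left(y,F \right)} = - 15 F + \frac{7 y}{5}$ ($E{\left(y,F \right)} = \frac{7 y}{5} + 5 \left(-3\right) F = \frac{7 y}{5} - 15 F = - 15 F + \frac{7 y}{5}$)
$-45 + E{\left(-6,-7 \right)} 39 = -45 + \left(\left(-15\right) \left(-7\right) + \frac{7}{5} \left(-6\right)\right) 39 = -45 + \left(105 - \frac{42}{5}\right) 39 = -45 + \frac{483}{5} \cdot 39 = -45 + \frac{18837}{5} = \frac{18612}{5}$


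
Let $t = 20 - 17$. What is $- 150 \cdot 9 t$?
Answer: $-4050$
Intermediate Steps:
$t = 3$ ($t = 20 - 17 = 3$)
$- 150 \cdot 9 t = - 150 \cdot 9 \cdot 3 = \left(-150\right) 27 = -4050$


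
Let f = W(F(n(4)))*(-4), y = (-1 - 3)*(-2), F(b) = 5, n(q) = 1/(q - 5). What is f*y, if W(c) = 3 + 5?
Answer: -256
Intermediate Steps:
n(q) = 1/(-5 + q)
W(c) = 8
y = 8 (y = -4*(-2) = 8)
f = -32 (f = 8*(-4) = -32)
f*y = -32*8 = -256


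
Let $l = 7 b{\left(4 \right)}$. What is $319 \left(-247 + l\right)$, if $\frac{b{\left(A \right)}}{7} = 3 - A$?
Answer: $-94424$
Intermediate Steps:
$b{\left(A \right)} = 21 - 7 A$ ($b{\left(A \right)} = 7 \left(3 - A\right) = 21 - 7 A$)
$l = -49$ ($l = 7 \left(21 - 28\right) = 7 \left(-7\right) = -49$)
$319 \left(-247 + l\right) = 319 \left(-247 - 49\right) = 319 \left(-296\right) = -94424$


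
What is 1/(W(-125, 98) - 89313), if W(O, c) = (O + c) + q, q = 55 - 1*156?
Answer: -1/89441 ≈ -1.1181e-5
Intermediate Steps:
q = -101 (q = 55 - 156 = -101)
W(O, c) = -101 + O + c (W(O, c) = (O + c) - 101 = -101 + O + c)
1/(W(-125, 98) - 89313) = 1/((-101 - 125 + 98) - 89313) = 1/(-128 - 89313) = 1/(-89441) = -1/89441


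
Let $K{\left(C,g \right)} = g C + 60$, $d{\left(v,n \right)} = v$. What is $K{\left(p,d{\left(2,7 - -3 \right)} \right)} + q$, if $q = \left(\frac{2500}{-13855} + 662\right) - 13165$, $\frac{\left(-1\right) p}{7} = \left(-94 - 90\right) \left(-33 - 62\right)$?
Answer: $- \frac{712599173}{2771} \approx -2.5716 \cdot 10^{5}$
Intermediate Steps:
$p = -122360$ ($p = - 7 \left(-94 - 90\right) \left(-33 - 62\right) = - 7 \left(\left(-184\right) \left(-95\right)\right) = \left(-7\right) 17480 = -122360$)
$K{\left(C,g \right)} = 60 + C g$ ($K{\left(C,g \right)} = C g + 60 = 60 + C g$)
$q = - \frac{34646313}{2771}$ ($q = \left(2500 \left(- \frac{1}{13855}\right) + 662\right) - 13165 = \left(- \frac{500}{2771} + 662\right) - 13165 = \frac{1833902}{2771} - 13165 = - \frac{34646313}{2771} \approx -12503.0$)
$K{\left(p,d{\left(2,7 - -3 \right)} \right)} + q = \left(60 - 244720\right) - \frac{34646313}{2771} = -244660 - \frac{34646313}{2771} = - \frac{712599173}{2771}$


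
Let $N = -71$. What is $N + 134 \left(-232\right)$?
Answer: $-31159$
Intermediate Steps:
$N + 134 \left(-232\right) = -71 + 134 \left(-232\right) = -71 - 31088 = -31159$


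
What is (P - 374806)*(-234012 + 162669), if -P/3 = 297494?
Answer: 90412127784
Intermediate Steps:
P = -892482 (P = -3*297494 = -892482)
(P - 374806)*(-234012 + 162669) = (-892482 - 374806)*(-234012 + 162669) = -1267288*(-71343) = 90412127784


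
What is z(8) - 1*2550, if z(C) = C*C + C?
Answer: -2478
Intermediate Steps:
z(C) = C + C**2 (z(C) = C**2 + C = C + C**2)
z(8) - 1*2550 = 8*(1 + 8) - 1*2550 = 8*9 - 2550 = 72 - 2550 = -2478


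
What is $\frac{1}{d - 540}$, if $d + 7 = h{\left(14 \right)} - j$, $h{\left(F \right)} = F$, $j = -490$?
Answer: $- \frac{1}{43} \approx -0.023256$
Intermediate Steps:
$d = 497$ ($d = -7 + \left(14 - -490\right) = -7 + \left(14 + 490\right) = -7 + 504 = 497$)
$\frac{1}{d - 540} = \frac{1}{497 - 540} = \frac{1}{-43} = - \frac{1}{43}$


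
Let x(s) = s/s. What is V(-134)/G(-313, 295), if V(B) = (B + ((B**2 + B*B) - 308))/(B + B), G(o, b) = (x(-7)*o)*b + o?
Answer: 17735/12414832 ≈ 0.0014285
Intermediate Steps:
x(s) = 1
G(o, b) = o + b*o (G(o, b) = (1*o)*b + o = o*b + o = b*o + o = o + b*o)
V(B) = (-308 + B + 2*B**2)/(2*B) (V(B) = (B + ((B**2 + B**2) - 308))/((2*B)) = (B + (2*B**2 - 308))*(1/(2*B)) = (B + (-308 + 2*B**2))*(1/(2*B)) = (-308 + B + 2*B**2)*(1/(2*B)) = (-308 + B + 2*B**2)/(2*B))
V(-134)/G(-313, 295) = (1/2 - 134 - 154/(-134))/((-313*(1 + 295))) = (1/2 - 134 - 154*(-1/134))/((-313*296)) = (1/2 - 134 + 77/67)/(-92648) = -17735/134*(-1/92648) = 17735/12414832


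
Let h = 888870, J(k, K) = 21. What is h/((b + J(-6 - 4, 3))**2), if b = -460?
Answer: 888870/192721 ≈ 4.6122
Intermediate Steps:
h/((b + J(-6 - 4, 3))**2) = 888870/((-460 + 21)**2) = 888870/((-439)**2) = 888870/192721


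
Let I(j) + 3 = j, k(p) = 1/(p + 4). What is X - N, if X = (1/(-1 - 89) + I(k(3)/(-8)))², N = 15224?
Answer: -96620226911/6350400 ≈ -15215.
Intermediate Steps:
k(p) = 1/(4 + p)
I(j) = -3 + j
X = 58262689/6350400 (X = (1/(-1 - 89) + (-3 + 1/((4 + 3)*(-8))))² = (1/(-90) + (-3 - ⅛/7))² = (-1/90 + (-3 + (⅐)*(-⅛)))² = (-1/90 + (-3 - 1/56))² = (-1/90 - 169/56)² = (-7633/2520)² = 58262689/6350400 ≈ 9.1747)
X - N = 58262689/6350400 - 1*15224 = 58262689/6350400 - 15224 = -96620226911/6350400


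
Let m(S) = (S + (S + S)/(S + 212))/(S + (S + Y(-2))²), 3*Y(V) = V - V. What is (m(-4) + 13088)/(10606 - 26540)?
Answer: -43907/53456 ≈ -0.82137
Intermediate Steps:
Y(V) = 0 (Y(V) = (V - V)/3 = (⅓)*0 = 0)
m(S) = (S + 2*S/(212 + S))/(S + S²) (m(S) = (S + (S + S)/(S + 212))/(S + (S + 0)²) = (S + (2*S)/(212 + S))/(S + S²) = (S + 2*S/(212 + S))/(S + S²))
(m(-4) + 13088)/(10606 - 26540) = ((214 - 4)/(212 + (-4)² + 213*(-4)) + 13088)/(10606 - 26540) = (210/(212 + 16 - 852) + 13088)/(-15934) = (210/(-624) + 13088)*(-1/15934) = (-1/624*210 + 13088)*(-1/15934) = (-35/104 + 13088)*(-1/15934) = (1361117/104)*(-1/15934) = -43907/53456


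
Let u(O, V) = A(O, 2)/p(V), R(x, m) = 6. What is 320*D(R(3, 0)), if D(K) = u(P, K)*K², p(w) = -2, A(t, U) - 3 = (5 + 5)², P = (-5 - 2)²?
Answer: -593280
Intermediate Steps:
P = 49 (P = (-7)² = 49)
A(t, U) = 103 (A(t, U) = 3 + (5 + 5)² = 3 + 10² = 3 + 100 = 103)
u(O, V) = -103/2 (u(O, V) = 103/(-2) = 103*(-½) = -103/2)
D(K) = -103*K²/2
320*D(R(3, 0)) = 320*(-103/2*6²) = 320*(-103/2*36) = 320*(-1854) = -593280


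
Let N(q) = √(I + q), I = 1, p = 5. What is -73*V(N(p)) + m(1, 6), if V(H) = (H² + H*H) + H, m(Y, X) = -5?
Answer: -881 - 73*√6 ≈ -1059.8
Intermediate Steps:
N(q) = √(1 + q)
V(H) = H + 2*H² (V(H) = (H² + H²) + H = 2*H² + H = H + 2*H²)
-73*V(N(p)) + m(1, 6) = -73*√(1 + 5)*(1 + 2*√(1 + 5)) - 5 = -73*√6*(1 + 2*√6) - 5 = -5 - 73*√6*(1 + 2*√6)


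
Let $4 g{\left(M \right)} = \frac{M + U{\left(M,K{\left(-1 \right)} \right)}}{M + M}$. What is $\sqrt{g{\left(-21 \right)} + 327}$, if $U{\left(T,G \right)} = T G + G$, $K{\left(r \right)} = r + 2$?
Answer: $\frac{\sqrt{2309034}}{84} \approx 18.09$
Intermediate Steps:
$K{\left(r \right)} = 2 + r$
$U{\left(T,G \right)} = G + G T$ ($U{\left(T,G \right)} = G T + G = G + G T$)
$g{\left(M \right)} = \frac{1 + 2 M}{8 M}$ ($g{\left(M \right)} = \frac{\left(M + \left(2 - 1\right) \left(1 + M\right)\right) \frac{1}{M + M}}{4} = \frac{\left(M + 1 \left(1 + M\right)\right) \frac{1}{2 M}}{4} = \frac{\left(M + \left(1 + M\right)\right) \frac{1}{2 M}}{4} = \frac{\left(1 + 2 M\right) \frac{1}{2 M}}{4} = \frac{\frac{1}{2} \frac{1}{M} \left(1 + 2 M\right)}{4} = \frac{1 + 2 M}{8 M}$)
$\sqrt{g{\left(-21 \right)} + 327} = \sqrt{\frac{1 + 2 \left(-21\right)}{8 \left(-21\right)} + 327} = \sqrt{\frac{1}{8} \left(- \frac{1}{21}\right) \left(1 - 42\right) + 327} = \sqrt{\frac{1}{8} \left(- \frac{1}{21}\right) \left(-41\right) + 327} = \sqrt{\frac{41}{168} + 327} = \sqrt{\frac{54977}{168}} = \frac{\sqrt{2309034}}{84}$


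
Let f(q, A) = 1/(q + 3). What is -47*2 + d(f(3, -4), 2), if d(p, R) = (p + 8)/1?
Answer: -515/6 ≈ -85.833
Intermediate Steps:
f(q, A) = 1/(3 + q)
d(p, R) = 8 + p (d(p, R) = (8 + p)*1 = 8 + p)
-47*2 + d(f(3, -4), 2) = -47*2 + (8 + 1/(3 + 3)) = -94 + (8 + 1/6) = -94 + 49/6 = -515/6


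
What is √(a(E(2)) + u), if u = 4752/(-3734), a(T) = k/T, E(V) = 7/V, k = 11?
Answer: 11*√2639938/13069 ≈ 1.3676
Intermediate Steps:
a(T) = 11/T
u = -2376/1867 (u = 4752*(-1/3734) = -2376/1867 ≈ -1.2726)
√(a(E(2)) + u) = √(11/((7/2)) - 2376/1867) = √(11/((7*(½))) - 2376/1867) = √(11/(7/2) - 2376/1867) = √(11*(2/7) - 2376/1867) = √(22/7 - 2376/1867) = √(24442/13069) = 11*√2639938/13069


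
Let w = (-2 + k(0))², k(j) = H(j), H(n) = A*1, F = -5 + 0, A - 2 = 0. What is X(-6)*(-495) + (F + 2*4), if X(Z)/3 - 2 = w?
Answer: -2967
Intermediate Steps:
A = 2 (A = 2 + 0 = 2)
F = -5
H(n) = 2 (H(n) = 2*1 = 2)
k(j) = 2
w = 0 (w = (-2 + 2)² = 0² = 0)
X(Z) = 6 (X(Z) = 6 + 3*0 = 6 + 0 = 6)
X(-6)*(-495) + (F + 2*4) = 6*(-495) + (-5 + 2*4) = -2970 + (-5 + 8) = -2970 + 3 = -2967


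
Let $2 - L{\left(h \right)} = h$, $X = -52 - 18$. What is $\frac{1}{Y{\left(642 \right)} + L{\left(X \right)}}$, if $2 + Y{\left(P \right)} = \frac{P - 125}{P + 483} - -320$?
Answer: $\frac{1125}{439267} \approx 0.0025611$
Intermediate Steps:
$X = -70$ ($X = -52 - 18 = -70$)
$L{\left(h \right)} = 2 - h$
$Y{\left(P \right)} = 318 + \frac{-125 + P}{483 + P}$ ($Y{\left(P \right)} = -2 + \left(\frac{P - 125}{P + 483} - -320\right) = -2 + \left(\frac{-125 + P}{483 + P} + 320\right) = -2 + \left(320 + \frac{-125 + P}{483 + P}\right) = 318 + \frac{-125 + P}{483 + P}$)
$\frac{1}{Y{\left(642 \right)} + L{\left(X \right)}} = \frac{1}{\frac{153469 + 319 \cdot 642}{483 + 642} + \left(2 - -70\right)} = \frac{1}{\frac{153469 + 204798}{1125} + \left(2 + 70\right)} = \frac{1}{\frac{1}{1125} \cdot 358267 + 72} = \frac{1}{\frac{358267}{1125} + 72} = \frac{1}{\frac{439267}{1125}} = \frac{1125}{439267}$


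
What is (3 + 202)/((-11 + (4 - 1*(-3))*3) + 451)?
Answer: 205/461 ≈ 0.44469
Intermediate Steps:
(3 + 202)/((-11 + (4 - 1*(-3))*3) + 451) = 205/((-11 + (4 + 3)*3) + 451) = 205/((-11 + 7*3) + 451) = 205/((-11 + 21) + 451) = 205/(10 + 451) = 205/461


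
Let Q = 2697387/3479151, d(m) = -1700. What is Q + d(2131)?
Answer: -1970619771/1159717 ≈ -1699.2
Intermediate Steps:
Q = 899129/1159717 (Q = 2697387*(1/3479151) = 899129/1159717 ≈ 0.77530)
Q + d(2131) = 899129/1159717 - 1700 = -1970619771/1159717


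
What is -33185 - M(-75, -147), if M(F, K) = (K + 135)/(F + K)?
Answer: -1227847/37 ≈ -33185.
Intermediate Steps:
M(F, K) = (135 + K)/(F + K)
-33185 - M(-75, -147) = -33185 - (135 - 147)/(-75 - 147) = -33185 - (-12)/(-222) = -33185 - (-1)*(-12)/222 = -33185 - 1*2/37 = -33185 - 2/37 = -1227847/37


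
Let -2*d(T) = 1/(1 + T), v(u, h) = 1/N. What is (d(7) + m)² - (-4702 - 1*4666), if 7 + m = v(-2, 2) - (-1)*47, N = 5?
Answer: 70265721/6400 ≈ 10979.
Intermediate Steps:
v(u, h) = ⅕ (v(u, h) = 1/5 = ⅕)
m = 201/5 (m = -7 + (⅕ - (-1)*47) = -7 + (⅕ - 1*(-47)) = -7 + (⅕ + 47) = -7 + 236/5 = 201/5 ≈ 40.200)
d(T) = -1/(2*(1 + T))
(d(7) + m)² - (-4702 - 1*4666) = (-1/(2 + 2*7) + 201/5)² - (-4702 - 1*4666) = (-1/(2 + 14) + 201/5)² - (-4702 - 4666) = (-1/16 + 201/5)² - 1*(-9368) = (-1*1/16 + 201/5)² + 9368 = (-1/16 + 201/5)² + 9368 = (3211/80)² + 9368 = 10310521/6400 + 9368 = 70265721/6400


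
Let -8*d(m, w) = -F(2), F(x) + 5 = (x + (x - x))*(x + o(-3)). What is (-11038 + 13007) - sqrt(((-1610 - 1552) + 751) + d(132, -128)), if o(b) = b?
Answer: 1969 - I*sqrt(38590)/4 ≈ 1969.0 - 49.111*I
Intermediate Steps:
F(x) = -5 + x*(-3 + x) (F(x) = -5 + (x + (x - x))*(x - 3) = -5 + (x + 0)*(-3 + x) = -5 + x*(-3 + x))
d(m, w) = -7/8 (d(m, w) = -(-1)*(-5 + 2**2 - 3*2)/8 = -(-1)*(-5 + 4 - 6)/8 = -(-1)*(-7)/8 = -1/8*7 = -7/8)
(-11038 + 13007) - sqrt(((-1610 - 1552) + 751) + d(132, -128)) = (-11038 + 13007) - sqrt(((-1610 - 1552) + 751) - 7/8) = 1969 - sqrt((-3162 + 751) - 7/8) = 1969 - sqrt(-2411 - 7/8) = 1969 - sqrt(-19295/8) = 1969 - I*sqrt(38590)/4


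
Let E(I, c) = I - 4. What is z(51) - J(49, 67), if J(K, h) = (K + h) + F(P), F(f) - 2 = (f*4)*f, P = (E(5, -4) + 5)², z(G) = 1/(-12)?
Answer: -63625/12 ≈ -5302.1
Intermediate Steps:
E(I, c) = -4 + I
z(G) = -1/12
P = 36 (P = ((-4 + 5) + 5)² = (1 + 5)² = 6² = 36)
F(f) = 2 + 4*f² (F(f) = 2 + (f*4)*f = 2 + (4*f)*f = 2 + 4*f²)
J(K, h) = 5186 + K + h (J(K, h) = (K + h) + (2 + 4*36²) = (K + h) + (2 + 4*1296) = (K + h) + (2 + 5184) = (K + h) + 5186 = 5186 + K + h)
z(51) - J(49, 67) = -1/12 - (5186 + 49 + 67) = -1/12 - 1*5302 = -1/12 - 5302 = -63625/12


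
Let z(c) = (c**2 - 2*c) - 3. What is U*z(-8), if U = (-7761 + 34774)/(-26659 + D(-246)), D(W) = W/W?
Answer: -2080001/26658 ≈ -78.025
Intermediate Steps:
D(W) = 1
z(c) = -3 + c**2 - 2*c
U = -27013/26658 (U = (-7761 + 34774)/(-26659 + 1) = 27013/(-26658) = 27013*(-1/26658) = -27013/26658 ≈ -1.0133)
U*z(-8) = -27013*(-3 + (-8)**2 - 2*(-8))/26658 = -27013*(-3 + 64 + 16)/26658 = -27013/26658*77 = -2080001/26658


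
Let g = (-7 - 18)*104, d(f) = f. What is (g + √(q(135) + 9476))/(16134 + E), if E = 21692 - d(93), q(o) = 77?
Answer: -2600/37733 + √9553/37733 ≈ -0.066315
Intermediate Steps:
E = 21599 (E = 21692 - 1*93 = 21692 - 93 = 21599)
g = -2600 (g = -25*104 = -2600)
(g + √(q(135) + 9476))/(16134 + E) = (-2600 + √(77 + 9476))/(16134 + 21599) = (-2600 + √9553)/37733 = (-2600 + √9553)*(1/37733) = -2600/37733 + √9553/37733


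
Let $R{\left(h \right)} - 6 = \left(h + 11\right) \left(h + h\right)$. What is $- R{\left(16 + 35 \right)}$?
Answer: $-6330$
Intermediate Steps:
$R{\left(h \right)} = 6 + 2 h \left(11 + h\right)$ ($R{\left(h \right)} = 6 + \left(h + 11\right) \left(h + h\right) = 6 + \left(11 + h\right) 2 h = 6 + 2 h \left(11 + h\right)$)
$- R{\left(16 + 35 \right)} = - (6 + 2 \left(16 + 35\right)^{2} + 22 \left(16 + 35\right)) = - (6 + 2 \cdot 51^{2} + 22 \cdot 51) = - (6 + 2 \cdot 2601 + 1122) = - (6 + 5202 + 1122) = \left(-1\right) 6330 = -6330$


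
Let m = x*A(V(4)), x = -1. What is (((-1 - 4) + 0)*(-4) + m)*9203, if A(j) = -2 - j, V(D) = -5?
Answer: 156451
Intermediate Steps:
m = -3 (m = -(-2 - 1*(-5)) = -(-2 + 5) = -1*3 = -3)
(((-1 - 4) + 0)*(-4) + m)*9203 = (((-1 - 4) + 0)*(-4) - 3)*9203 = ((-5 + 0)*(-4) - 3)*9203 = (-5*(-4) - 3)*9203 = (20 - 3)*9203 = 17*9203 = 156451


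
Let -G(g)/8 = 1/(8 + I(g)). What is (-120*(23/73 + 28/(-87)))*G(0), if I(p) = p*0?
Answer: -1720/2117 ≈ -0.81247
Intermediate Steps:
I(p) = 0
G(g) = -1 (G(g) = -8/(8 + 0) = -8/8 = -8*1/8 = -1)
(-120*(23/73 + 28/(-87)))*G(0) = -120*(23/73 + 28/(-87))*(-1) = -120*(23*(1/73) + 28*(-1/87))*(-1) = -120*(23/73 - 28/87)*(-1) = -120*(-43/6351)*(-1) = (1720/2117)*(-1) = -1720/2117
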